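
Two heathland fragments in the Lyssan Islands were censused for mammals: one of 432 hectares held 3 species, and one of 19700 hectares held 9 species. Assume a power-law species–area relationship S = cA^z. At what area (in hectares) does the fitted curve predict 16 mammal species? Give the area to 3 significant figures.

146000 hectares

z = ln(9/3) / ln(19700/432) = 1.0986 / 3.8199 = 0.2876
c = 3 / 432^0.2876 = 3 / 5.727 = 0.5238
A = (16/0.5238)^(1/0.2876) ⇒ ln A = ln(30.55)/0.2876 = 11.8890
A = e^11.8890 ≈ 145649 hectares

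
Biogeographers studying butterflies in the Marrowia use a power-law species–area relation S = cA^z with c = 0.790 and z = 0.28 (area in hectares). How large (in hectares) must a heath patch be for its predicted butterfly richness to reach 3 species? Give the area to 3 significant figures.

3 = 0.79 × A^0.28  ⇒  A^0.28 = 3/0.79 = 3.797
ln A = ln(3.797) / 0.28 = 1.3343 / 0.28 = 4.7655
A = e^4.7655 ≈ 117.4 hectares

117 hectares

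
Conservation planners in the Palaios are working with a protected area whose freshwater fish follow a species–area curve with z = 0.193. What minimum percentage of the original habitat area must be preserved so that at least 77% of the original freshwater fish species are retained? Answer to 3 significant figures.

Need (A_new/A_old)^0.193 = 0.77, so A_new/A_old = 0.77^(1/0.193) = 0.77^5.181
ln(A_new/A_old) = ln 0.77 / 0.193 = -0.2614 / 0.193 = -1.3542
A_new/A_old = e^-1.3542 ≈ 0.2581

25.8%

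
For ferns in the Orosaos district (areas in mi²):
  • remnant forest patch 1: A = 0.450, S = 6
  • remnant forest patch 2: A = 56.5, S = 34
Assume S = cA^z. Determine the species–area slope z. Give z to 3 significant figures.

Taking logs: ln S = ln c + z ln A, so z = (ln S₂ − ln S₁)/(ln A₂ − ln A₁).
z = ln(34/6) / ln(56.5/0.45) = ln(5.667) / ln(125.6) = 1.7346 / 4.8327 = 0.3589

0.359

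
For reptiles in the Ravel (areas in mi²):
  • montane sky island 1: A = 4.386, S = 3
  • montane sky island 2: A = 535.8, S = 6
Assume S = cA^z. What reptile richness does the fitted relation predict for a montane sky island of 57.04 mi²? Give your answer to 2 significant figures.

4.3

z = ln(6/3) / ln(535.8/4.386) = 0.6931 / 4.8053 = 0.1442
c = 3 / 4.386^0.1442 = 3 / 1.238 = 2.424
S₃ = 2.424 × 57.04^0.1442 = 2.424 × 1.792 ≈ 4.343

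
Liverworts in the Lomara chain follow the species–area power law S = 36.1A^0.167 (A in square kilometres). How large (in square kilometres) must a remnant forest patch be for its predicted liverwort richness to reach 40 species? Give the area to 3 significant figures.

1.85 square kilometres

40 = 36.1 × A^0.167  ⇒  A^0.167 = 40/36.1 = 1.108
ln A = ln(1.108) / 0.167 = 0.1026 / 0.167 = 0.6143
A = e^0.6143 ≈ 1.848 square kilometres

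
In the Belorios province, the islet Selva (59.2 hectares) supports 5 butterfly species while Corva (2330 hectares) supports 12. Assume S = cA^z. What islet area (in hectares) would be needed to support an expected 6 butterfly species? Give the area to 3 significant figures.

z = ln(12/5) / ln(2330/59.2) = 0.8755 / 3.6727 = 0.2384
c = 5 / 59.2^0.2384 = 5 / 2.645 = 1.89
A = (6/1.89)^(1/0.2384) ⇒ ln A = ln(3.174)/0.2384 = 4.8458
A = e^4.8458 ≈ 127.2 hectares

127 hectares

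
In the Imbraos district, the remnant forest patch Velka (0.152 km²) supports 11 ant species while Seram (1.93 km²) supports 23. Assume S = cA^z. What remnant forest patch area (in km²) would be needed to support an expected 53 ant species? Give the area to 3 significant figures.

34.3 km²

z = ln(23/11) / ln(1.93/0.152) = 0.7376 / 2.5414 = 0.2902
c = 11 / 0.152^0.2902 = 11 / 0.5788 = 19
A = (53/19)^(1/0.2902) ⇒ ln A = ln(2.789)/0.2902 = 3.5338
A = e^3.5338 ≈ 34.25 km²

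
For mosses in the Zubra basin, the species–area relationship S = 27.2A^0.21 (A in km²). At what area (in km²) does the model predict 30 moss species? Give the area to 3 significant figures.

1.59 km²

30 = 27.2 × A^0.21  ⇒  A^0.21 = 30/27.2 = 1.103
ln A = ln(1.103) / 0.21 = 0.0980 / 0.21 = 0.4666
A = e^0.4666 ≈ 1.595 km²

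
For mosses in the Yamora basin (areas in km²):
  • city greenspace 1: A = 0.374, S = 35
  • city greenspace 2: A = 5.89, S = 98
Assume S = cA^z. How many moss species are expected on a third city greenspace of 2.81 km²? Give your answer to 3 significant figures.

74.3

z = ln(98/35) / ln(5.89/0.374) = 1.0296 / 2.7568 = 0.3735
c = 35 / 0.374^0.3735 = 35 / 0.6926 = 50.54
S₃ = 50.54 × 2.81^0.3735 = 50.54 × 1.471 ≈ 74.33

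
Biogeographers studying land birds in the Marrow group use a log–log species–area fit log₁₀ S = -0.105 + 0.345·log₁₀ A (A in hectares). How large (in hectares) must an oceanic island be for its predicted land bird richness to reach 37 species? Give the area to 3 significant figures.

70800 hectares

37 = 0.7852 × A^0.345  ⇒  A^0.345 = 37/0.7852 = 47.12
ln A = ln(47.12) / 0.345 = 3.8527 / 0.345 = 11.1672
A = e^11.1672 ≈ 70772 hectares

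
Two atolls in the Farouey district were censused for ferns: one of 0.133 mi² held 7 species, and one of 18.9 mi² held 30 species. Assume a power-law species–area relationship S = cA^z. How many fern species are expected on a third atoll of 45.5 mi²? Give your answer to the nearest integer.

z = ln(30/7) / ln(18.9/0.133) = 1.4553 / 4.9566 = 0.2936
c = 7 / 0.133^0.2936 = 7 / 0.553 = 12.66
S₃ = 12.66 × 45.5^0.2936 = 12.66 × 3.068 ≈ 38.83

39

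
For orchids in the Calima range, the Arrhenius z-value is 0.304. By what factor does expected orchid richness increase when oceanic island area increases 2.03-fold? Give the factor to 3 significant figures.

S₂/S₁ = (A₂/A₁)^z = 2.03^0.304
ln(S₂/S₁) = 0.304 × ln 2.03 = 0.304 × 0.7080 = 0.2152
S₂/S₁ = e^0.2152 ≈ 1.24

1.24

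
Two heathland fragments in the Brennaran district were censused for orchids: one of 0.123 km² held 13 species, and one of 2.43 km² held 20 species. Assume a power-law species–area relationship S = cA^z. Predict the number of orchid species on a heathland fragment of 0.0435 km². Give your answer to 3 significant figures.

11.2

z = ln(20/13) / ln(2.43/0.123) = 0.4308 / 2.9835 = 0.1444
c = 13 / 0.123^0.1444 = 13 / 0.7389 = 17.59
S₃ = 17.59 × 0.0435^0.1444 = 17.59 × 0.6359 ≈ 11.19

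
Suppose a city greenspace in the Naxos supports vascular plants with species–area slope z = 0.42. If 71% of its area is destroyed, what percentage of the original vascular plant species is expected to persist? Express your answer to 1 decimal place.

59.5%

S_new/S_old = (A_new/A_old)^z = 0.29^0.42
= exp(0.42 × ln 0.29) = exp(0.42 × -1.2379) = exp(-0.5199) ≈ 0.5946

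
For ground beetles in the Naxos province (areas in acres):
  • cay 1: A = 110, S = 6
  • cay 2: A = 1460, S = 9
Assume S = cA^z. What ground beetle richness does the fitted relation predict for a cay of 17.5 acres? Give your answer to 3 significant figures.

z = ln(9/6) / ln(1460/110) = 0.4055 / 2.5857 = 0.1568
c = 6 / 110^0.1568 = 6 / 2.09 = 2.871
S₃ = 2.871 × 17.5^0.1568 = 2.871 × 1.566 ≈ 4.497

4.50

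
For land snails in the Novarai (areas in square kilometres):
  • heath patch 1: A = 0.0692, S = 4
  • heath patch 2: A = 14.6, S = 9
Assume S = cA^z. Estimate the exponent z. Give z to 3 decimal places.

0.152

Taking logs: ln S = ln c + z ln A, so z = (ln S₂ − ln S₁)/(ln A₂ − ln A₁).
z = ln(9/4) / ln(14.6/0.0692) = ln(2.25) / ln(211) = 0.8109 / 5.3518 = 0.1515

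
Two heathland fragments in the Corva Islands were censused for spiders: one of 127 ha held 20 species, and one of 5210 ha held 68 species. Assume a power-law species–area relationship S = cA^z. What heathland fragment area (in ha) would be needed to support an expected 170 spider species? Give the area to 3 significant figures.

84100 ha

z = ln(68/20) / ln(5210/127) = 1.2238 / 3.7141 = 0.3295
c = 20 / 127^0.3295 = 20 / 4.934 = 4.054
A = (170/4.054)^(1/0.3295) ⇒ ln A = ln(41.94)/0.3295 = 11.3393
A = e^11.3393 ≈ 84059 ha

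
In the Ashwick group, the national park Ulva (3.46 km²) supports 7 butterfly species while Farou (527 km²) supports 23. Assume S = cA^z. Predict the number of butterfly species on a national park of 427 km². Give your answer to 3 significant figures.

z = ln(23/7) / ln(527/3.46) = 1.1896 / 5.0259 = 0.2367
c = 7 / 3.46^0.2367 = 7 / 1.342 = 5.218
S₃ = 5.218 × 427^0.2367 = 5.218 × 4.194 ≈ 21.88

21.9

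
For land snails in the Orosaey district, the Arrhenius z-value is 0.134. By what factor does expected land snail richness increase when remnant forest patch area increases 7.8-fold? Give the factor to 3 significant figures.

1.32

S₂/S₁ = (A₂/A₁)^z = 7.8^0.134
ln(S₂/S₁) = 0.134 × ln 7.8 = 0.134 × 2.0541 = 0.2753
S₂/S₁ = e^0.2753 ≈ 1.317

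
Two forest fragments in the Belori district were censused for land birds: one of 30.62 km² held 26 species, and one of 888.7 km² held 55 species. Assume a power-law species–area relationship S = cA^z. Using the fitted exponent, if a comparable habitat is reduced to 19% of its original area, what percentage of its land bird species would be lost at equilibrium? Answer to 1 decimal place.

z = ln(55/26) / ln(888.7/30.62) = 0.7492 / 3.3681 = 0.2225
S_new/S_old = (A_new/A_old)^z = 0.19^0.2225 = exp(0.2225 × -1.6607) = 0.6911
Fraction lost = 1 − 0.6911 = 0.3089

30.9%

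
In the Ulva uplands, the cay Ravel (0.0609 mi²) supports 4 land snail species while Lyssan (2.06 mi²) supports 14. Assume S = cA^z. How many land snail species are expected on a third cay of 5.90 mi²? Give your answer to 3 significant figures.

20.4

z = ln(14/4) / ln(2.06/0.0609) = 1.2528 / 3.5212 = 0.3558
c = 4 / 0.0609^0.3558 = 4 / 0.3695 = 10.83
S₃ = 10.83 × 5.9^0.3558 = 10.83 × 1.88 ≈ 20.36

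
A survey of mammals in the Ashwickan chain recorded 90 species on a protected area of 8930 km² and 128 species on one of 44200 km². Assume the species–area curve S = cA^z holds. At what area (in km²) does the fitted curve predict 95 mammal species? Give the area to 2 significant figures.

z = ln(128/90) / ln(44200/8930) = 0.3522 / 1.5993 = 0.2202
c = 90 / 8930^0.2202 = 90 / 7.415 = 12.14
A = (95/12.14)^(1/0.2202) ⇒ ln A = ln(7.827)/0.2202 = 9.3427
A = e^9.3427 ≈ 11415 km²

11000 km²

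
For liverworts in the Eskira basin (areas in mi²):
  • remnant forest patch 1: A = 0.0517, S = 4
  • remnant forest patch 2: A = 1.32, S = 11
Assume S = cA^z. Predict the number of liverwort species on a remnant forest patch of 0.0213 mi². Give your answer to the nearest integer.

z = ln(11/4) / ln(1.32/0.0517) = 1.0116 / 3.2399 = 0.3122
c = 4 / 0.0517^0.3122 = 4 / 0.3966 = 10.09
S₃ = 10.09 × 0.0213^0.3122 = 10.09 × 0.3007 ≈ 3.033

3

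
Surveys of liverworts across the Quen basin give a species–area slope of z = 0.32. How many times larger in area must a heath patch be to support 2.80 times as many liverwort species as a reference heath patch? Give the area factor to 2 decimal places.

24.97

(A₂/A₁)^0.32 = 2.8, so A₂/A₁ = 2.8^(1/0.32) = 2.8^3.125
ln(A₂/A₁) = ln 2.8 / 0.32 = 1.0296 / 0.32 = 3.2176
A₂/A₁ = e^3.2176 ≈ 24.97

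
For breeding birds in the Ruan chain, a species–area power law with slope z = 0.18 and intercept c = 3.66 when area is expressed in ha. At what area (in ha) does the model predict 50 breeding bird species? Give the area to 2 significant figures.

2000000 ha

50 = 3.66 × A^0.18  ⇒  A^0.18 = 50/3.66 = 13.66
ln A = ln(13.66) / 0.18 = 2.6146 / 0.18 = 14.5253
A = e^14.5253 ≈ 2033629 ha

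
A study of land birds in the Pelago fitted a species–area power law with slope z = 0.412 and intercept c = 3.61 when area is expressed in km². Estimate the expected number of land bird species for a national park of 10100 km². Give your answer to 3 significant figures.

161

S = 3.61 × 10100^0.412
ln S = ln 3.61 + 0.412 × ln 10100 = 1.2837 + 0.412 × 9.2203 = 5.0825
S = e^5.0825 ≈ 161.2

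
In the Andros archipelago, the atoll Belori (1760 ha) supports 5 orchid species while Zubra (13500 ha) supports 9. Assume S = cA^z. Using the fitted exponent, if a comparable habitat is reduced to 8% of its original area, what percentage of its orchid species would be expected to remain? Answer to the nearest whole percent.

48%

z = ln(9/5) / ln(13500/1760) = 0.5878 / 2.0374 = 0.2885
S_new/S_old = (A_new/A_old)^z = 0.08^0.2885 = exp(0.2885 × -2.5257) = 0.4825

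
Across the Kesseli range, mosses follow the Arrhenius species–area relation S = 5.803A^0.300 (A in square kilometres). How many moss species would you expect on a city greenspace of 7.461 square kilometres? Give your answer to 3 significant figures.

S = 5.803 × 7.461^0.3 = 5.803 × 1.827 ≈ 10.6

10.6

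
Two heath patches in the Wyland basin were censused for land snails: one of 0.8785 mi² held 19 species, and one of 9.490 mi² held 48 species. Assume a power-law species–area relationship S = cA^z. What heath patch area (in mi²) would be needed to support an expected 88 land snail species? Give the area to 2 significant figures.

z = ln(48/19) / ln(9.49/0.8785) = 0.9268 / 2.3798 = 0.3894
c = 19 / 0.8785^0.3894 = 19 / 0.9508 = 19.98
A = (88/19.98)^(1/0.3894) ⇒ ln A = ln(4.404)/0.3894 = 3.8067
A = e^3.8067 ≈ 45 mi²

45 mi²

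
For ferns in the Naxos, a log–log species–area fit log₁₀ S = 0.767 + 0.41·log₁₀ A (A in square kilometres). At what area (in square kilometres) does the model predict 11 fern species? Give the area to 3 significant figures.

4.67 square kilometres

11 = 5.848 × A^0.41  ⇒  A^0.41 = 11/5.848 = 1.881
ln A = ln(1.881) / 0.41 = 0.6318 / 0.41 = 1.5410
A = e^1.5410 ≈ 4.669 square kilometres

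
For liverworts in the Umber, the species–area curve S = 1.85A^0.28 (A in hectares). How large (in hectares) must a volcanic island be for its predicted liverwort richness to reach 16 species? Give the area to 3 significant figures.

2220 hectares

16 = 1.85 × A^0.28  ⇒  A^0.28 = 16/1.85 = 8.649
ln A = ln(8.649) / 0.28 = 2.1574 / 0.28 = 7.7050
A = e^7.7050 ≈ 2219 hectares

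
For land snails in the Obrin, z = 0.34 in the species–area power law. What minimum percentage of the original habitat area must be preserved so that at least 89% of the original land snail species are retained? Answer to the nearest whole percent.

71%

Need (A_new/A_old)^0.34 = 0.89, so A_new/A_old = 0.89^(1/0.34) = 0.89^2.941
ln(A_new/A_old) = ln 0.89 / 0.34 = -0.1165 / 0.34 = -0.3427
A_new/A_old = e^-0.3427 ≈ 0.7098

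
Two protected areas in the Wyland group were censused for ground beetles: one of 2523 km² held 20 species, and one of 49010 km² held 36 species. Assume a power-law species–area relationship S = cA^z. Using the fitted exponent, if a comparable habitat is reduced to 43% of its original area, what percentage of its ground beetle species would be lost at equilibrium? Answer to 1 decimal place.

15.4%

z = ln(36/20) / ln(49010/2523) = 0.5878 / 2.9666 = 0.1981
S_new/S_old = (A_new/A_old)^z = 0.43^0.1981 = exp(0.1981 × -0.8440) = 0.846
Fraction lost = 1 − 0.846 = 0.154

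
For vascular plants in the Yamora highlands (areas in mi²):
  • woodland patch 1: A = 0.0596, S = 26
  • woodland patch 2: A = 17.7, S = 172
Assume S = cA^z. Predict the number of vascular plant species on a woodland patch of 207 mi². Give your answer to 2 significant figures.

z = ln(172/26) / ln(17.7/0.0596) = 1.8894 / 5.6937 = 0.3318
c = 26 / 0.0596^0.3318 = 26 / 0.3923 = 66.28
S₃ = 66.28 × 207^0.3318 = 66.28 × 5.869 ≈ 389

390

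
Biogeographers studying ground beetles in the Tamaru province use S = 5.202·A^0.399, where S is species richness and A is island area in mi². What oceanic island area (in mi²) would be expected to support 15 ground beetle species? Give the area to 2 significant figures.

15 = 5.202 × A^0.399  ⇒  A^0.399 = 15/5.202 = 2.884
ln A = ln(2.884) / 0.399 = 1.0590 / 0.399 = 2.6542
A = e^2.6542 ≈ 14.21 mi²

14 mi²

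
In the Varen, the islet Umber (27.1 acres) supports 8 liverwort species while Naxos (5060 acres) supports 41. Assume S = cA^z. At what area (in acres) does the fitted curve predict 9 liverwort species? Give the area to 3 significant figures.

z = ln(41/8) / ln(5060/27.1) = 1.6341 / 5.2296 = 0.3125
c = 8 / 27.1^0.3125 = 8 / 2.804 = 2.853
A = (9/2.853)^(1/0.3125) ⇒ ln A = ln(3.154)/0.3125 = 3.6765
A = e^3.6765 ≈ 39.51 acres

39.5 acres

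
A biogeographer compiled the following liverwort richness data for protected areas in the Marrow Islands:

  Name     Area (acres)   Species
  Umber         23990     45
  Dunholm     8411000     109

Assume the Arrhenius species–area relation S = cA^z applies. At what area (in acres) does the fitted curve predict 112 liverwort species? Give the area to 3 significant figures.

10100000 acres

z = ln(109/45) / ln(8411000/23990) = 0.8847 / 5.8597 = 0.1510
c = 45 / 23990^0.1510 = 45 / 4.585 = 9.816
A = (112/9.816)^(1/0.1510) ⇒ ln A = ln(11.41)/0.1510 = 16.1249
A = e^16.1249 ≈ 10068113 acres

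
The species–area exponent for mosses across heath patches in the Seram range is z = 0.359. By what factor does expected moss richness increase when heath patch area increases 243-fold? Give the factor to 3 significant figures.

7.19

S₂/S₁ = (A₂/A₁)^z = 243^0.359
ln(S₂/S₁) = 0.359 × ln 243 = 0.359 × 5.4931 = 1.9720
S₂/S₁ = e^1.9720 ≈ 7.185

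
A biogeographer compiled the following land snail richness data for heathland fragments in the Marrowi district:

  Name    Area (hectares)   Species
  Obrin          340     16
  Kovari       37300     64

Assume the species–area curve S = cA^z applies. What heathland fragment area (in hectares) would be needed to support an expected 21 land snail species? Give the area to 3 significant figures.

854 hectares

z = ln(64/16) / ln(37300/340) = 1.3863 / 4.6978 = 0.2951
c = 16 / 340^0.2951 = 16 / 5.585 = 2.865
A = (21/2.865)^(1/0.2951) ⇒ ln A = ln(7.33)/0.2951 = 6.7505
A = e^6.7505 ≈ 854.5 hectares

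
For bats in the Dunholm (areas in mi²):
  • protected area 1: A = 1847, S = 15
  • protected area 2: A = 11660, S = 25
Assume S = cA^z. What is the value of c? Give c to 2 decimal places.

z = ln(S₂/S₁) / ln(A₂/A₁) = ln(25/15) / ln(11660/1847) = 0.5108 / 1.8426 = 0.2772
c = S₁ / A₁^z = 15 / 1847^0.2772 = 15 / 8.046 = 1.864

1.86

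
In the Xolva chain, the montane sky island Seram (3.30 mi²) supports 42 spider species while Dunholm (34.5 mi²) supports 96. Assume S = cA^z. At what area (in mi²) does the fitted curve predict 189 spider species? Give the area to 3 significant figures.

z = ln(96/42) / ln(34.5/3.3) = 0.8267 / 2.3470 = 0.3522
c = 42 / 3.3^0.3522 = 42 / 1.523 = 27.58
A = (189/27.58)^(1/0.3522) ⇒ ln A = ln(6.852)/0.3522 = 5.4642
A = e^5.4642 ≈ 236.1 mi²

236 mi²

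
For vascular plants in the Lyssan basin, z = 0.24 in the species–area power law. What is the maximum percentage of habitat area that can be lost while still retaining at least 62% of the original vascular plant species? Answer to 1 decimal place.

Need (A_new/A_old)^0.24 = 0.62, so A_new/A_old = 0.62^(1/0.24) = 0.62^4.167
ln(A_new/A_old) = ln 0.62 / 0.24 = -0.4780 / 0.24 = -1.9918
A_new/A_old = e^-1.9918 ≈ 0.1364
Fraction that can be lost = 1 − 0.1364 = 0.8636

86.4%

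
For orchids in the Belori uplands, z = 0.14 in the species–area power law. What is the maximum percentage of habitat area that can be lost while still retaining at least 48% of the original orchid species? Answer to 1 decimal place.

99.5%

Need (A_new/A_old)^0.14 = 0.48, so A_new/A_old = 0.48^(1/0.14) = 0.48^7.143
ln(A_new/A_old) = ln 0.48 / 0.14 = -0.7340 / 0.14 = -5.2426
A_new/A_old = e^-5.2426 ≈ 0.005286
Fraction that can be lost = 1 − 0.005286 = 0.9947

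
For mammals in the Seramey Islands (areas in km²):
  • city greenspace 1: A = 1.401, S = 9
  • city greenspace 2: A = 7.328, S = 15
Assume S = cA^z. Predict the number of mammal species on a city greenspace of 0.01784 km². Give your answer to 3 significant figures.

2.34

z = ln(15/9) / ln(7.328/1.401) = 0.5108 / 1.6545 = 0.3087
c = 9 / 1.401^0.3087 = 9 / 1.11 = 8.11
S₃ = 8.11 × 0.01784^0.3087 = 8.11 × 0.2885 ≈ 2.34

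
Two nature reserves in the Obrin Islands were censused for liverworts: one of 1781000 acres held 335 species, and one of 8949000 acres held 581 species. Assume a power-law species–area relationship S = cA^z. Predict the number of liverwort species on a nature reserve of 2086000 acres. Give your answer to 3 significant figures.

z = ln(581/335) / ln(8949000/1781000) = 0.5506 / 1.6144 = 0.3411
c = 335 / 1781000^0.3411 = 335 / 135.5 = 2.472
S₃ = 2.472 × 2086000^0.3411 = 2.472 × 143 ≈ 353.6

354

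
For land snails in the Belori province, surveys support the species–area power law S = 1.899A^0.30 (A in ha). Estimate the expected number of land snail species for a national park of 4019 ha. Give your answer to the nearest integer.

S = 1.899 × 4019^0.3 = 1.899 × 12.06 ≈ 22.9

23 species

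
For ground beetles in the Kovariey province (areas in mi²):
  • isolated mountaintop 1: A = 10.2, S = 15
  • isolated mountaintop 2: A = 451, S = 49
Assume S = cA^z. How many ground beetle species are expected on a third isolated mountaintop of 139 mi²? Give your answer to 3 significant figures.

z = ln(49/15) / ln(451/10.2) = 1.1838 / 3.7891 = 0.3124
c = 15 / 10.2^0.3124 = 15 / 2.066 = 7.261
S₃ = 7.261 × 139^0.3124 = 7.261 × 4.672 ≈ 33.92

33.9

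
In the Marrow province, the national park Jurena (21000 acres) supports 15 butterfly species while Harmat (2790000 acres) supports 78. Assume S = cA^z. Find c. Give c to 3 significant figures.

z = ln(S₂/S₁) / ln(A₂/A₁) = ln(78/15) / ln(2790000/21000) = 1.6487 / 4.8893 = 0.3372
c = S₁ / A₁^z = 15 / 21000^0.3372 = 15 / 28.67 = 0.5232

0.523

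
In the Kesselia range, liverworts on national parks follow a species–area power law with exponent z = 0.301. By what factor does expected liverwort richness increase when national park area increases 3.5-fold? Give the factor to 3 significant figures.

S₂/S₁ = (A₂/A₁)^z = 3.5^0.301
ln(S₂/S₁) = 0.301 × ln 3.5 = 0.301 × 1.2528 = 0.3771
S₂/S₁ = e^0.3771 ≈ 1.458

1.46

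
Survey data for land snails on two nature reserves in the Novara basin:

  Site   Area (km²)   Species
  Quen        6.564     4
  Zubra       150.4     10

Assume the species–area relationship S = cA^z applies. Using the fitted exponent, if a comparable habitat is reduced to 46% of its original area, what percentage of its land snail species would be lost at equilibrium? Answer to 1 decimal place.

z = ln(10/4) / ln(150.4/6.564) = 0.9163 / 3.1317 = 0.2926
S_new/S_old = (A_new/A_old)^z = 0.46^0.2926 = exp(0.2926 × -0.7765) = 0.7968
Fraction lost = 1 − 0.7968 = 0.2032

20.3%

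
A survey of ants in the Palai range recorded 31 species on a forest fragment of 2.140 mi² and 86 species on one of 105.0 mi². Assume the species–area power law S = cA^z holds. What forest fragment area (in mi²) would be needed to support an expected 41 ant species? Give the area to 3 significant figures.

6.22 mi²

z = ln(86/31) / ln(105/2.14) = 1.0204 / 3.8932 = 0.2621
c = 31 / 2.14^0.2621 = 31 / 1.221 = 25.4
A = (41/25.4)^(1/0.2621) ⇒ ln A = ln(1.614)/0.2621 = 1.8276
A = e^1.8276 ≈ 6.219 mi²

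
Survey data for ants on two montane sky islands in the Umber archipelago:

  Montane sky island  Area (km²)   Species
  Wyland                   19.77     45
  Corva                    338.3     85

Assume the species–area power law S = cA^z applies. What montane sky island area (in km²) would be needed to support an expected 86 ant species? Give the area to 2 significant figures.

z = ln(85/45) / ln(338.3/19.77) = 0.6360 / 2.8398 = 0.2240
c = 45 / 19.77^0.2240 = 45 / 1.951 = 23.07
A = (86/23.07)^(1/0.2240) ⇒ ln A = ln(3.729)/0.2240 = 5.8762
A = e^5.8762 ≈ 356.4 km²

360 km²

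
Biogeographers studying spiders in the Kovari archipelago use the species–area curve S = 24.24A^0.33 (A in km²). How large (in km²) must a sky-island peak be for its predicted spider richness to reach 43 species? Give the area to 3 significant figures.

5.68 km²

43 = 24.24 × A^0.33  ⇒  A^0.33 = 43/24.24 = 1.774
ln A = ln(1.774) / 0.33 = 0.5732 / 0.33 = 1.7370
A = e^1.7370 ≈ 5.68 km²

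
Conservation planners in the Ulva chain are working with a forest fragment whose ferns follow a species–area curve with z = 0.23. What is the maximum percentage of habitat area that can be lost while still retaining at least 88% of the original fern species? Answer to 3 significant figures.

Need (A_new/A_old)^0.23 = 0.88, so A_new/A_old = 0.88^(1/0.23) = 0.88^4.348
ln(A_new/A_old) = ln 0.88 / 0.23 = -0.1278 / 0.23 = -0.5558
A_new/A_old = e^-0.5558 ≈ 0.5736
Fraction that can be lost = 1 − 0.5736 = 0.4264

42.6%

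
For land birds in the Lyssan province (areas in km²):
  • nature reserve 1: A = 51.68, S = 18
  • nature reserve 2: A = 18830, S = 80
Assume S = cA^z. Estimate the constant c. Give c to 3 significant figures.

6.64

z = ln(S₂/S₁) / ln(A₂/A₁) = ln(80/18) / ln(18830/51.68) = 1.4917 / 5.8981 = 0.2529
c = S₁ / A₁^z = 18 / 51.68^0.2529 = 18 / 2.712 = 6.637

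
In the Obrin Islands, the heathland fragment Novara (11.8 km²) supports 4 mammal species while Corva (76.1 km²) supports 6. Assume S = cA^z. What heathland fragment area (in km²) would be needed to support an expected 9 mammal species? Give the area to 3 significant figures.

z = ln(6/4) / ln(76.1/11.8) = 0.4055 / 1.8639 = 0.2175
c = 4 / 11.8^0.2175 = 4 / 1.711 = 2.338
A = (9/2.338)^(1/0.2175) ⇒ ln A = ln(3.849)/0.2175 = 6.1960
A = e^6.1960 ≈ 490.8 km²

491 km²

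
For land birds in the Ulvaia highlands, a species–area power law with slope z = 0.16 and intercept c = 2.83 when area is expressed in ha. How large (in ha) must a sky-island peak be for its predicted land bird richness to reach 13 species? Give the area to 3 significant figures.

13 = 2.83 × A^0.16  ⇒  A^0.16 = 13/2.83 = 4.594
ln A = ln(4.594) / 0.16 = 1.5247 / 0.16 = 9.5292
A = e^9.5292 ≈ 13756 ha

13800 ha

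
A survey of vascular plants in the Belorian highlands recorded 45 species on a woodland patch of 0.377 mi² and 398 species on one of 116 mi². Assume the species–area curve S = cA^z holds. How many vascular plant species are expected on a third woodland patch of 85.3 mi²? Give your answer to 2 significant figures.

z = ln(398/45) / ln(116/0.377) = 2.1798 / 5.7291 = 0.3805
c = 45 / 0.377^0.3805 = 45 / 0.6899 = 65.22
S₃ = 65.22 × 85.3^0.3805 = 65.22 × 5.429 ≈ 354.1

350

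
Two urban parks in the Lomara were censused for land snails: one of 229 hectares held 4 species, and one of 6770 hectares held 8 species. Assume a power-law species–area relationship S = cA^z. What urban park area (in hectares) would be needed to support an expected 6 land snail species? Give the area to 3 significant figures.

z = ln(8/4) / ln(6770/229) = 0.6931 / 3.3865 = 0.2047
c = 4 / 229^0.2047 = 4 / 3.041 = 1.315
A = (6/1.315)^(1/0.2047) ⇒ ln A = ln(4.561)/0.2047 = 7.4147
A = e^7.4147 ≈ 1660 hectares

1660 hectares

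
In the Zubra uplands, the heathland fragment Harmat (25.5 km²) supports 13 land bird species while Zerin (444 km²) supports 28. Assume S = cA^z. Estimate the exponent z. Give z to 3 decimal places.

Taking logs: ln S = ln c + z ln A, so z = (ln S₂ − ln S₁)/(ln A₂ − ln A₁).
z = ln(28/13) / ln(444/25.5) = ln(2.154) / ln(17.41) = 0.7673 / 2.8571 = 0.2685

0.269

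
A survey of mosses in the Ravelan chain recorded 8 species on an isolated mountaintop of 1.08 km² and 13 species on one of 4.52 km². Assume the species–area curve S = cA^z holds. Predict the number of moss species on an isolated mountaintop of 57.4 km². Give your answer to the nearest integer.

31

z = ln(13/8) / ln(4.52/1.08) = 0.4855 / 1.4316 = 0.3391
c = 8 / 1.08^0.3391 = 8 / 1.026 = 7.794
S₃ = 7.794 × 57.4^0.3391 = 7.794 × 3.949 ≈ 30.78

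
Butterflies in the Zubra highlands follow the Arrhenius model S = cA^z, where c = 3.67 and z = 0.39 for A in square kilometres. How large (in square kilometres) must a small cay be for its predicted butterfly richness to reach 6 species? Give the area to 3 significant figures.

3.53 square kilometres

6 = 3.67 × A^0.39  ⇒  A^0.39 = 6/3.67 = 1.635
ln A = ln(1.635) / 0.39 = 0.4916 / 0.39 = 1.2604
A = e^1.2604 ≈ 3.527 square kilometres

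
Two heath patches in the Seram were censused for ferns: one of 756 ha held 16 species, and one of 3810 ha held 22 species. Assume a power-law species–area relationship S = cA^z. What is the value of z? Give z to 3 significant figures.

0.197

Taking logs: ln S = ln c + z ln A, so z = (ln S₂ − ln S₁)/(ln A₂ − ln A₁).
z = ln(22/16) / ln(3810/756) = ln(1.375) / ln(5.04) = 0.3185 / 1.6173 = 0.1969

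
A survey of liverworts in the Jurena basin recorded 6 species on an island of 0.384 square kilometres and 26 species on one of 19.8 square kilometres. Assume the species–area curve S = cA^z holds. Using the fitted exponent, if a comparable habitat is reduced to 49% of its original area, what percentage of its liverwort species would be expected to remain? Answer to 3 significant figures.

76.7%

z = ln(26/6) / ln(19.8/0.384) = 1.4663 / 3.9428 = 0.3719
S_new/S_old = (A_new/A_old)^z = 0.49^0.3719 = exp(0.3719 × -0.7133) = 0.767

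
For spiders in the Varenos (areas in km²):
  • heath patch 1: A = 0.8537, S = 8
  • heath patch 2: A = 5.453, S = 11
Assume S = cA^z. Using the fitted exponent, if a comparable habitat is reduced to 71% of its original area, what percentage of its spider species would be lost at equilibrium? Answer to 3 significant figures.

5.71%

z = ln(11/8) / ln(5.453/0.8537) = 0.3185 / 1.8543 = 0.1717
S_new/S_old = (A_new/A_old)^z = 0.71^0.1717 = exp(0.1717 × -0.3425) = 0.9429
Fraction lost = 1 − 0.9429 = 0.05712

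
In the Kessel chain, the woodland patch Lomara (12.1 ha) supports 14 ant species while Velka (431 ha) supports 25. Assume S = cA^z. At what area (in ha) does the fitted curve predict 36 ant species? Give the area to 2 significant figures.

z = ln(25/14) / ln(431/12.1) = 0.5798 / 3.5729 = 0.1623
c = 14 / 12.1^0.1623 = 14 / 1.499 = 9.341
A = (36/9.341)^(1/0.1623) ⇒ ln A = ln(3.854)/0.1623 = 8.3131
A = e^8.3131 ≈ 4077 ha

4100 ha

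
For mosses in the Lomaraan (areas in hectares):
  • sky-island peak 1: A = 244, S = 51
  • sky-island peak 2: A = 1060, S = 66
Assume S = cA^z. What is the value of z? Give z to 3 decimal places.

0.176

Taking logs: ln S = ln c + z ln A, so z = (ln S₂ − ln S₁)/(ln A₂ − ln A₁).
z = ln(66/51) / ln(1060/244) = ln(1.294) / ln(4.344) = 0.2578 / 1.4689 = 0.1755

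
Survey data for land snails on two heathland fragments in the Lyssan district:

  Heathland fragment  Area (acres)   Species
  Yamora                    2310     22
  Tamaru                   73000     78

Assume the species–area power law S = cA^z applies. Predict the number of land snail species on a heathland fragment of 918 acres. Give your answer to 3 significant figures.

z = ln(78/22) / ln(73000/2310) = 1.2657 / 3.4532 = 0.3665
c = 22 / 2310^0.3665 = 22 / 17.09 = 1.287
S₃ = 1.287 × 918^0.3665 = 1.287 × 12.19 ≈ 15.69

15.7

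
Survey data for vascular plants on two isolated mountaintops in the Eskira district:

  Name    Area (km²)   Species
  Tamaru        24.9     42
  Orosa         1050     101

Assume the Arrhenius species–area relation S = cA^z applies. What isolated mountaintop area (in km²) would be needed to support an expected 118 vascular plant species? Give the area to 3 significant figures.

2040 km²

z = ln(101/42) / ln(1050/24.9) = 0.8775 / 3.7417 = 0.2345
c = 42 / 24.9^0.2345 = 42 / 2.125 = 19.76
A = (118/19.76)^(1/0.2345) ⇒ ln A = ln(5.971)/0.2345 = 7.6199
A = e^7.6199 ≈ 2038 km²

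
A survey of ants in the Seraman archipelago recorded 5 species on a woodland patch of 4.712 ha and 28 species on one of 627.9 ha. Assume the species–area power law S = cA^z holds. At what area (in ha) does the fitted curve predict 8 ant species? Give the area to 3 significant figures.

17.9 ha

z = ln(28/5) / ln(627.9/4.712) = 1.7228 / 4.8923 = 0.3521
c = 5 / 4.712^0.3521 = 5 / 1.726 = 2.897
A = (8/2.897)^(1/0.3521) ⇒ ln A = ln(2.762)/0.3521 = 2.8848
A = e^2.8848 ≈ 17.9 ha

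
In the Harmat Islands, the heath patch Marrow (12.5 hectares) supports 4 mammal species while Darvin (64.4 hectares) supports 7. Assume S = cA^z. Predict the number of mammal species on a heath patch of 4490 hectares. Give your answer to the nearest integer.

30

z = ln(7/4) / ln(64.4/12.5) = 0.5596 / 1.6394 = 0.3414
c = 4 / 12.5^0.3414 = 4 / 2.368 = 1.689
S₃ = 1.689 × 4490^0.3414 = 1.689 × 17.65 ≈ 29.81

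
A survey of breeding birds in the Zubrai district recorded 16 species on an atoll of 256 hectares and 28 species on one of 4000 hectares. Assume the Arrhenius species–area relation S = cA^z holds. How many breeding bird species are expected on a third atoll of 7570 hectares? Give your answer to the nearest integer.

z = ln(28/16) / ln(4000/256) = 0.5596 / 2.7489 = 0.2036
c = 16 / 256^0.2036 = 16 / 3.092 = 5.174
S₃ = 5.174 × 7570^0.2036 = 5.174 × 6.162 ≈ 31.88

32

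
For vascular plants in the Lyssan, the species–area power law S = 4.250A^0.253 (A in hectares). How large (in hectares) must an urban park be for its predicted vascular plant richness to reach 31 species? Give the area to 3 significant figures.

31 = 4.25 × A^0.253  ⇒  A^0.253 = 31/4.25 = 7.294
ln A = ln(7.294) / 0.253 = 1.9871 / 0.253 = 7.8540
A = e^7.8540 ≈ 2576 hectares

2580 hectares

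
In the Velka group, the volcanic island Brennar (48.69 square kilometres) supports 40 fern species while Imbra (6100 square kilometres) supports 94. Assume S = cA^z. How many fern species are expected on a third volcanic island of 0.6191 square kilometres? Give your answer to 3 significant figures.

z = ln(94/40) / ln(6100/48.69) = 0.8544 / 4.8306 = 0.1769
c = 40 / 48.69^0.1769 = 40 / 1.988 = 20.12
S₃ = 20.12 × 0.6191^0.1769 = 20.12 × 0.9187 ≈ 18.48

18.5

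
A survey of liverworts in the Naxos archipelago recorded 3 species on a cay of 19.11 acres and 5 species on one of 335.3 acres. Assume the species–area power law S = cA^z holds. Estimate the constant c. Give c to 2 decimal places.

z = ln(S₂/S₁) / ln(A₂/A₁) = ln(5/3) / ln(335.3/19.11) = 0.5108 / 2.8648 = 0.1783
c = S₁ / A₁^z = 3 / 19.11^0.1783 = 3 / 1.692 = 1.773

1.77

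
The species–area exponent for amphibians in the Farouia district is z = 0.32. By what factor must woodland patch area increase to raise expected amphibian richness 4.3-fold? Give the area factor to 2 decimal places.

95.41

(A₂/A₁)^0.32 = 4.3, so A₂/A₁ = 4.3^(1/0.32) = 4.3^3.125
ln(A₂/A₁) = ln 4.3 / 0.32 = 1.4586 / 0.32 = 4.5582
A₂/A₁ = e^4.5582 ≈ 95.41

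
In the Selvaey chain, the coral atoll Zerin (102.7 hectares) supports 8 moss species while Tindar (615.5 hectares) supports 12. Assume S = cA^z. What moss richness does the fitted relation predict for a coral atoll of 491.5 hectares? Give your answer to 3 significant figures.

11.4

z = ln(12/8) / ln(615.5/102.7) = 0.4055 / 1.7906 = 0.2264
c = 8 / 102.7^0.2264 = 8 / 2.854 = 2.803
S₃ = 2.803 × 491.5^0.2264 = 2.803 × 4.069 ≈ 11.4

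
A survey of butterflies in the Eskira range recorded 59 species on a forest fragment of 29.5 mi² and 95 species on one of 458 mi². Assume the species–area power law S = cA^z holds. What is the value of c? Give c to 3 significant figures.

32.8

z = ln(S₂/S₁) / ln(A₂/A₁) = ln(95/59) / ln(458/29.5) = 0.4763 / 2.7425 = 0.1737
c = S₁ / A₁^z = 59 / 29.5^0.1737 = 59 / 1.8 = 32.78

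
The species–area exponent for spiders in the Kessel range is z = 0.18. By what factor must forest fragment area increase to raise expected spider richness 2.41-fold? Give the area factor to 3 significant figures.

133

(A₂/A₁)^0.18 = 2.41, so A₂/A₁ = 2.41^(1/0.18) = 2.41^5.556
ln(A₂/A₁) = ln 2.41 / 0.18 = 0.8796 / 0.18 = 4.8868
A₂/A₁ = e^4.8868 ≈ 132.5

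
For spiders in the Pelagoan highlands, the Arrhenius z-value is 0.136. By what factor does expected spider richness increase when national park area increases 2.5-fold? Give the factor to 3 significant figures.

S₂/S₁ = (A₂/A₁)^z = 2.5^0.136
ln(S₂/S₁) = 0.136 × ln 2.5 = 0.136 × 0.9163 = 0.1246
S₂/S₁ = e^0.1246 ≈ 1.133

1.13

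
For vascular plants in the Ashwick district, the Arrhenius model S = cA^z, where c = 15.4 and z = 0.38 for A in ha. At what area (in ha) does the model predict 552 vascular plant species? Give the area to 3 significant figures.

12300 ha

552 = 15.4 × A^0.38  ⇒  A^0.38 = 552/15.4 = 35.84
ln A = ln(35.84) / 0.38 = 3.5792 / 0.38 = 9.4189
A = e^9.4189 ≈ 12319 ha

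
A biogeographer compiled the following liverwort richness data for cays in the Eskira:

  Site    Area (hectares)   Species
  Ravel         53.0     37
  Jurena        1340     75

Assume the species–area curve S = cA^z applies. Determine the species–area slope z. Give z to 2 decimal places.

Taking logs: ln S = ln c + z ln A, so z = (ln S₂ − ln S₁)/(ln A₂ − ln A₁).
z = ln(75/37) / ln(1340/53) = ln(2.027) / ln(25.28) = 0.7066 / 3.2301 = 0.2187

0.22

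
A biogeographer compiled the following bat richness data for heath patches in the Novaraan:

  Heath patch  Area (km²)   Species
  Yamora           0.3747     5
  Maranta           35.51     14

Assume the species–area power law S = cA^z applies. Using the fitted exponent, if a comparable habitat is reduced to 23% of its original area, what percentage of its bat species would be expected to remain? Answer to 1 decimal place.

z = ln(14/5) / ln(35.51/0.3747) = 1.0296 / 4.5514 = 0.2262
S_new/S_old = (A_new/A_old)^z = 0.23^0.2262 = exp(0.2262 × -1.4697) = 0.7172

71.7%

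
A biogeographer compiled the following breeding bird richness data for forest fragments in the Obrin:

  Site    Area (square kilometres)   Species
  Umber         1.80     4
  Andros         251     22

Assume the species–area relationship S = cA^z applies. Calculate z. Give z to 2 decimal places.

0.35

Taking logs: ln S = ln c + z ln A, so z = (ln S₂ − ln S₁)/(ln A₂ − ln A₁).
z = ln(22/4) / ln(251/1.8) = ln(5.5) / ln(139.4) = 1.7047 / 4.9377 = 0.3453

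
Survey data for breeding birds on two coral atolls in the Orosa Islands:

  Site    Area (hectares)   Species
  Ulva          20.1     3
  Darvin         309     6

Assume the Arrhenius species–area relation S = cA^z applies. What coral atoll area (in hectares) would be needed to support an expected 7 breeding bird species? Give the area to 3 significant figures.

z = ln(6/3) / ln(309/20.1) = 0.6931 / 2.7326 = 0.2537
c = 3 / 20.1^0.2537 = 3 / 2.141 = 1.401
A = (7/1.401)^(1/0.2537) ⇒ ln A = ln(4.995)/0.2537 = 6.3411
A = e^6.3411 ≈ 567.4 hectares

567 hectares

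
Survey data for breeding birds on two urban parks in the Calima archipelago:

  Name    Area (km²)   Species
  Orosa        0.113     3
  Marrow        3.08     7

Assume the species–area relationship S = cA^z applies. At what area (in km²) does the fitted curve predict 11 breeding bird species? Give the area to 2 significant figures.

z = ln(7/3) / ln(3.08/0.113) = 0.8473 / 3.3053 = 0.2563
c = 3 / 0.113^0.2563 = 3 / 0.5718 = 5.246
A = (11/5.246)^(1/0.2563) ⇒ ln A = ln(2.097)/0.2563 = 2.8881
A = e^2.8881 ≈ 17.96 km²

18 km²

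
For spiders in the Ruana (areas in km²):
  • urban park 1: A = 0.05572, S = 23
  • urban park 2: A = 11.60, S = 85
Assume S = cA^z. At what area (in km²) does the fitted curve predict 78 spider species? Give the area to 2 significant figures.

z = ln(85/23) / ln(11.6/0.05572) = 1.3072 / 5.3384 = 0.2449
c = 23 / 0.05572^0.2449 = 23 / 0.4931 = 46.64
A = (78/46.64)^(1/0.2449) ⇒ ln A = ln(1.672)/0.2449 = 2.1000
A = e^2.1000 ≈ 8.166 km²

8.2 km²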